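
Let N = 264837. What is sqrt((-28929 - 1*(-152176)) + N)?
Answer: 2*sqrt(97021) ≈ 622.96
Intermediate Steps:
sqrt((-28929 - 1*(-152176)) + N) = sqrt((-28929 - 1*(-152176)) + 264837) = sqrt((-28929 + 152176) + 264837) = sqrt(123247 + 264837) = sqrt(388084) = 2*sqrt(97021)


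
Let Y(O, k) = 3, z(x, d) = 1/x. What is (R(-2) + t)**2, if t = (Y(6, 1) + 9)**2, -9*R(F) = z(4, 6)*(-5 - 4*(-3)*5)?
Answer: 26306641/1296 ≈ 20298.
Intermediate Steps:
R(F) = -55/36 (R(F) = -(-5 - 4*(-3)*5)/(9*4) = -(-5 + 12*5)/36 = -(-5 + 60)/36 = -55/36)
t = 144 (t = (3 + 9)**2 = 12**2 = 144)
(R(-2) + t)**2 = (-55/36 + 144)**2 = (5129/36)**2 = 26306641/1296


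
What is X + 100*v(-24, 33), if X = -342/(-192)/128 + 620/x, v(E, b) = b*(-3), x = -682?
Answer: -446094733/45056 ≈ -9900.9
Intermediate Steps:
v(E, b) = -3*b
X = -40333/45056 (X = -342/(-192)/128 + 620/(-682) = -342*(-1/192)*(1/128) + 620*(-1/682) = (57/32)*(1/128) - 10/11 = 57/4096 - 10/11 = -40333/45056 ≈ -0.89517)
X + 100*v(-24, 33) = -40333/45056 + 100*(-3*33) = -40333/45056 + 100*(-99) = -40333/45056 - 9900 = -446094733/45056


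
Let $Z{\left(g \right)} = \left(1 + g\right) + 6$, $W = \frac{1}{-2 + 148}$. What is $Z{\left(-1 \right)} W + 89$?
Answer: $\frac{6500}{73} \approx 89.041$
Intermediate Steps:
$W = \frac{1}{146} \approx 0.0068493$
$Z{\left(g \right)} = 7 + g$
$Z{\left(-1 \right)} W + 89 = \left(7 - 1\right) \frac{1}{146} + 89 = 6 \cdot \frac{1}{146} + 89 = \frac{3}{73} + 89 = \frac{6500}{73}$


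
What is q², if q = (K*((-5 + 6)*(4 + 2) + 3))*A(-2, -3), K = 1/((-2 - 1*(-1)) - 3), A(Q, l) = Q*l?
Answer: 729/4 ≈ 182.25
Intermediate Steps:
K = -¼ (K = 1/((-2 + 1) - 3) = 1/(-1 - 3) = 1/(-4) = -¼ ≈ -0.25000)
q = -27/2 (q = (-((-5 + 6)*(4 + 2) + 3)/4)*(-2*(-3)) = -(1*6 + 3)/4*6 = -(6 + 3)/4*6 = -¼*9*6 = -9/4*6 = -27/2 ≈ -13.500)
q² = (-27/2)² = 729/4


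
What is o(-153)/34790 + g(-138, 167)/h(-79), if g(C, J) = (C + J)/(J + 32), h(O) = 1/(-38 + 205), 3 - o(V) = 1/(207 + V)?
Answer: 1299768917/53407620 ≈ 24.337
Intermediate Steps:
o(V) = 3 - 1/(207 + V)
h(O) = 1/167
g(C, J) = (C + J)/(32 + J)
o(-153)/34790 + g(-138, 167)/h(-79) = ((620 + 3*(-153))/(207 - 153))/34790 + ((-138 + 167)/(32 + 167))/(1/167) = ((620 - 459)/54)*(1/34790) + (29/199)*167 = ((1/54)*161)*(1/34790) + ((1/199)*29)*167 = (161/54)*(1/34790) + (29/199)*167 = 23/268380 + 4843/199 = 1299768917/53407620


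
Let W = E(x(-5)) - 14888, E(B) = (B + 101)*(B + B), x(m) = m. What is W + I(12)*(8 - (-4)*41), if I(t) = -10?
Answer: -17568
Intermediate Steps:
E(B) = 2*B*(101 + B) (E(B) = (101 + B)*(2*B) = 2*B*(101 + B))
W = -15848 (W = 2*(-5)*(101 - 5) - 14888 = 2*(-5)*96 - 14888 = -960 - 14888 = -15848)
W + I(12)*(8 - (-4)*41) = -15848 - 10*(8 - (-4)*41) = -15848 - 10*(8 - 1*(-164)) = -15848 - 10*(8 + 164) = -15848 - 10*172 = -15848 - 1720 = -17568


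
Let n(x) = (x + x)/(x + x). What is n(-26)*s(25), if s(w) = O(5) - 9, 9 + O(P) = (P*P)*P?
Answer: 107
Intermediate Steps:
O(P) = -9 + P**3 (O(P) = -9 + (P*P)*P = -9 + P**2*P = -9 + P**3)
s(w) = 107 (s(w) = (-9 + 5**3) - 9 = (-9 + 125) - 9 = 116 - 9 = 107)
n(x) = 1 (n(x) = (2*x)/((2*x)) = (2*x)*(1/(2*x)) = 1)
n(-26)*s(25) = 1*107 = 107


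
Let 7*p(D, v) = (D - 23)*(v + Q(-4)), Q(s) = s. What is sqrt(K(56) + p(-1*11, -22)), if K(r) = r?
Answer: 2*sqrt(2233)/7 ≈ 13.501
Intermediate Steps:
p(D, v) = (-23 + D)*(-4 + v)/7 (p(D, v) = ((D - 23)*(v - 4))/7 = ((-23 + D)*(-4 + v))/7 = (-23 + D)*(-4 + v)/7)
sqrt(K(56) + p(-1*11, -22)) = sqrt(56 + (92/7 - 23/7*(-22) - (-4)*11/7 + (1/7)*(-1*11)*(-22))) = sqrt(56 + (92/7 + 506/7 - 4/7*(-11) + (1/7)*(-11)*(-22))) = sqrt(56 + (92/7 + 506/7 + 44/7 + 242/7)) = sqrt(56 + 884/7) = sqrt(1276/7) = 2*sqrt(2233)/7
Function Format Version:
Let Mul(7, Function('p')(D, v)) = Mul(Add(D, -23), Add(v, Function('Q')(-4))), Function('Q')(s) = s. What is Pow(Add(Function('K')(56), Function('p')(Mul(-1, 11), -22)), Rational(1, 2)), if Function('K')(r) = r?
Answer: Mul(Rational(2, 7), Pow(2233, Rational(1, 2))) ≈ 13.501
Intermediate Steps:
Function('p')(D, v) = Mul(Rational(1, 7), Add(-23, D), Add(-4, v)) (Function('p')(D, v) = Mul(Rational(1, 7), Mul(Add(D, -23), Add(v, -4))) = Mul(Rational(1, 7), Mul(Add(-23, D), Add(-4, v))) = Mul(Rational(1, 7), Add(-23, D), Add(-4, v)))
Pow(Add(Function('K')(56), Function('p')(Mul(-1, 11), -22)), Rational(1, 2)) = Pow(Add(56, Add(Rational(92, 7), Mul(Rational(-23, 7), -22), Mul(Rational(-4, 7), Mul(-1, 11)), Mul(Rational(1, 7), Mul(-1, 11), -22))), Rational(1, 2)) = Pow(Add(56, Add(Rational(92, 7), Rational(506, 7), Mul(Rational(-4, 7), -11), Mul(Rational(1, 7), -11, -22))), Rational(1, 2)) = Pow(Add(56, Add(Rational(92, 7), Rational(506, 7), Rational(44, 7), Rational(242, 7))), Rational(1, 2)) = Pow(Add(56, Rational(884, 7)), Rational(1, 2)) = Pow(Rational(1276, 7), Rational(1, 2)) = Mul(Rational(2, 7), Pow(2233, Rational(1, 2)))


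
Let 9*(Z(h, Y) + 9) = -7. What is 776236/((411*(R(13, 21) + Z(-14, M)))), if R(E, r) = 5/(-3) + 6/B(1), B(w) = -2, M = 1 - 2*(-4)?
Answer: -1164354/8905 ≈ -130.75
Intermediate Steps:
M = 9 (M = 1 + 8 = 9)
Z(h, Y) = -88/9 (Z(h, Y) = -9 + (1/9)*(-7) = -9 - 7/9 = -88/9)
R(E, r) = -14/3 (R(E, r) = 5/(-3) + 6/(-2) = 5*(-1/3) + 6*(-1/2) = -5/3 - 3 = -14/3)
776236/((411*(R(13, 21) + Z(-14, M)))) = 776236/((411*(-14/3 - 88/9))) = 776236/((411*(-130/9))) = 776236/(-17810/3) = 776236*(-3/17810) = -1164354/8905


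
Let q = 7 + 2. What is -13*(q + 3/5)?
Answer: -624/5 ≈ -124.80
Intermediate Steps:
q = 9
-13*(q + 3/5) = -13*(9 + 3/5) = -13*(9 + 3*(⅕)) = -13*(9 + ⅗) = -13*48/5 = -624/5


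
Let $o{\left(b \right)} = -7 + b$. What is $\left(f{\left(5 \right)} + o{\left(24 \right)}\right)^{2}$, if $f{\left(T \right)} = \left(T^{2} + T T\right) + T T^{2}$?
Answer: $36864$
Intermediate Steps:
$f{\left(T \right)} = T^{3} + 2 T^{2}$ ($f{\left(T \right)} = \left(T^{2} + T^{2}\right) + T^{3} = 2 T^{2} + T^{3} = T^{3} + 2 T^{2}$)
$\left(f{\left(5 \right)} + o{\left(24 \right)}\right)^{2} = \left(5^{2} \left(2 + 5\right) + \left(-7 + 24\right)\right)^{2} = \left(25 \cdot 7 + 17\right)^{2} = \left(175 + 17\right)^{2} = 192^{2} = 36864$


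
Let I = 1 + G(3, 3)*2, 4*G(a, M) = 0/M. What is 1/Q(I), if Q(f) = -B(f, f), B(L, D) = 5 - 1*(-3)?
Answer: -⅛ ≈ -0.12500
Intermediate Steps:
G(a, M) = 0 (G(a, M) = (0/M)/4 = (¼)*0 = 0)
B(L, D) = 8 (B(L, D) = 5 + 3 = 8)
I = 1 (I = 1 + 0*2 = 1 + 0 = 1)
Q(f) = -8 (Q(f) = -1*8 = -8)
1/Q(I) = 1/(-8) = -⅛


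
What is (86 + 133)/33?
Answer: 73/11 ≈ 6.6364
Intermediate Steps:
(86 + 133)/33 = 219*(1/33) = 73/11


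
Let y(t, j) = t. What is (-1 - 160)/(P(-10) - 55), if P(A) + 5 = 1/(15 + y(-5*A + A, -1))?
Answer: 8855/3299 ≈ 2.6841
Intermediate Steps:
P(A) = -5 + 1/(15 - 4*A) (P(A) = -5 + 1/(15 + (-5*A + A)) = -5 + 1/(15 - 4*A))
(-1 - 160)/(P(-10) - 55) = (-1 - 160)/(2*(37 - 10*(-10))/(-15 + 4*(-10)) - 55) = -161/(2*(37 + 100)/(-15 - 40) - 55) = -161/(2*137/(-55) - 55) = -161/(2*(-1/55)*137 - 55) = -161/(-274/55 - 55) = -161/(-3299/55) = -161*(-55/3299) = 8855/3299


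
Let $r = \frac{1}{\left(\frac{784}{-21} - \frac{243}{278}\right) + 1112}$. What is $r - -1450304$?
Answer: $\frac{1298809595906}{895543} \approx 1.4503 \cdot 10^{6}$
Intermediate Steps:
$r = \frac{834}{895543}$ ($r = \frac{1}{\left(784 \left(- \frac{1}{21}\right) - \frac{243}{278}\right) + 1112} = \frac{1}{\left(- \frac{112}{3} - \frac{243}{278}\right) + 1112} = \frac{1}{- \frac{31865}{834} + 1112} = \frac{1}{\frac{895543}{834}} = \frac{834}{895543} \approx 0.00093128$)
$r - -1450304 = \frac{834}{895543} - -1450304 = \frac{834}{895543} + 1450304 = \frac{1298809595906}{895543}$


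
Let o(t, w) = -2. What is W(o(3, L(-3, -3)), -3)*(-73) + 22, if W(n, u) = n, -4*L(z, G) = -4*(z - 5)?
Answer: 168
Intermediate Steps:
L(z, G) = -5 + z (L(z, G) = -(-1)*(z - 5) = -(-1)*(-5 + z) = -(20 - 4*z)/4 = -5 + z)
W(o(3, L(-3, -3)), -3)*(-73) + 22 = -2*(-73) + 22 = 146 + 22 = 168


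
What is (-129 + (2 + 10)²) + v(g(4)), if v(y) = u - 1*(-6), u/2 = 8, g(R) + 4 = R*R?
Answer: 37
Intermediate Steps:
g(R) = -4 + R² (g(R) = -4 + R*R = -4 + R²)
u = 16 (u = 2*8 = 16)
v(y) = 22 (v(y) = 16 - 1*(-6) = 16 + 6 = 22)
(-129 + (2 + 10)²) + v(g(4)) = (-129 + (2 + 10)²) + 22 = (-129 + 12²) + 22 = (-129 + 144) + 22 = 15 + 22 = 37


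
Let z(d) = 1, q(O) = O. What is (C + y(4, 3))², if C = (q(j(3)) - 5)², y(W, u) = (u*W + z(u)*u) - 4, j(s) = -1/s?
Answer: 126025/81 ≈ 1555.9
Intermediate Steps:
y(W, u) = -4 + u + W*u (y(W, u) = (u*W + 1*u) - 4 = (W*u + u) - 4 = (u + W*u) - 4 = -4 + u + W*u)
C = 256/9 (C = (-1/3 - 5)² = (-1*⅓ - 5)² = (-⅓ - 5)² = (-16/3)² = 256/9 ≈ 28.444)
(C + y(4, 3))² = (256/9 + (-4 + 3 + 4*3))² = (256/9 + (-4 + 3 + 12))² = (256/9 + 11)² = (355/9)² = 126025/81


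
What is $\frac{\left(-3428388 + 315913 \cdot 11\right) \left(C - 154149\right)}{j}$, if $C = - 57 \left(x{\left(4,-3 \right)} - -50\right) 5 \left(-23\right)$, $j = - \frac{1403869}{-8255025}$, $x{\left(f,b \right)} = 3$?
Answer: $\frac{74434117694280750}{1403869} \approx 5.3021 \cdot 10^{10}$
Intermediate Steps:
$j = \frac{1403869}{8255025}$ ($j = \left(-1403869\right) \left(- \frac{1}{8255025}\right) = \frac{1403869}{8255025} \approx 0.17006$)
$C = 347415$ ($C = - 57 \left(3 - -50\right) 5 \left(-23\right) = - 57 \left(3 + 50\right) \left(-115\right) = \left(-57\right) 53 \left(-115\right) = \left(-3021\right) \left(-115\right) = 347415$)
$\frac{\left(-3428388 + 315913 \cdot 11\right) \left(C - 154149\right)}{j} = \frac{\left(-3428388 + 315913 \cdot 11\right) \left(347415 - 154149\right)}{\frac{1403869}{8255025}} = \left(-3428388 + 3475043\right) 193266 \cdot \frac{8255025}{1403869} = 46655 \cdot 193266 \cdot \frac{8255025}{1403869} = 9016825230 \cdot \frac{8255025}{1403869} = \frac{74434117694280750}{1403869}$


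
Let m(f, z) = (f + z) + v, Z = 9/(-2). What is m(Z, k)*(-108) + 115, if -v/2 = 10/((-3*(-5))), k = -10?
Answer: 1825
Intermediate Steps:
v = -4/3 (v = -20/((-3*(-5))) = -20/15 = -2*⅔ = -4/3 ≈ -1.3333)
Z = -9/2 (Z = 9*(-½) = -9/2 ≈ -4.5000)
m(f, z) = -4/3 + f + z (m(f, z) = (f + z) - 4/3 = -4/3 + f + z)
m(Z, k)*(-108) + 115 = (-4/3 - 9/2 - 10)*(-108) + 115 = -95/6*(-108) + 115 = 1710 + 115 = 1825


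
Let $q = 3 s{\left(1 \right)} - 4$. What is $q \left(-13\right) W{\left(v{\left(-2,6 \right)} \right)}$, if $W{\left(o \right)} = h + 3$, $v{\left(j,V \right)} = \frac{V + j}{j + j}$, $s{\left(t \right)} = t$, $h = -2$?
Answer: $13$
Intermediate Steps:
$v{\left(j,V \right)} = \frac{V + j}{2 j}$
$q = -1$ ($q = 3 \cdot 1 - 4 = 3 - 4 = -1$)
$W{\left(o \right)} = 1$ ($W{\left(o \right)} = -2 + 3 = 1$)
$q \left(-13\right) W{\left(v{\left(-2,6 \right)} \right)} = \left(-1\right) \left(-13\right) 1 = 13 \cdot 1 = 13$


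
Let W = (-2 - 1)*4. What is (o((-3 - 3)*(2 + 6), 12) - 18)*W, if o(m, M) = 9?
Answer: 108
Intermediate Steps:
W = -12 (W = -3*4 = -12)
(o((-3 - 3)*(2 + 6), 12) - 18)*W = (9 - 18)*(-12) = -9*(-12) = 108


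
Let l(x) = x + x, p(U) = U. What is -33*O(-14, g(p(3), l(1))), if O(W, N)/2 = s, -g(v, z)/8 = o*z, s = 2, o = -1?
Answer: -132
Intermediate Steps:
l(x) = 2*x
g(v, z) = 8*z (g(v, z) = -(-8)*z = 8*z)
O(W, N) = 4 (O(W, N) = 2*2 = 4)
-33*O(-14, g(p(3), l(1))) = -33*4 = -132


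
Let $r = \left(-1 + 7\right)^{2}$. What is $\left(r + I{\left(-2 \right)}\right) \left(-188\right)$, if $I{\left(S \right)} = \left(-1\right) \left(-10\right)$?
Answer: $-8648$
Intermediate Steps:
$r = 36$ ($r = 6^{2} = 36$)
$I{\left(S \right)} = 10$
$\left(r + I{\left(-2 \right)}\right) \left(-188\right) = \left(36 + 10\right) \left(-188\right) = 46 \left(-188\right) = -8648$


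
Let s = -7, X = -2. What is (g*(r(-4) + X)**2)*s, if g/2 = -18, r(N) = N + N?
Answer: 25200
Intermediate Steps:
r(N) = 2*N
g = -36 (g = 2*(-18) = -36)
(g*(r(-4) + X)**2)*s = -36*(2*(-4) - 2)**2*(-7) = -36*(-8 - 2)**2*(-7) = -36*(-10)**2*(-7) = -36*100*(-7) = -3600*(-7) = 25200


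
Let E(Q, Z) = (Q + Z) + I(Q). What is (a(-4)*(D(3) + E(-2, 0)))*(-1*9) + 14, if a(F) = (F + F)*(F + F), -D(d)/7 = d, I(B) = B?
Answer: 14414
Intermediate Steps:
D(d) = -7*d
a(F) = 4*F² (a(F) = (2*F)*(2*F) = 4*F²)
E(Q, Z) = Z + 2*Q (E(Q, Z) = (Q + Z) + Q = Z + 2*Q)
(a(-4)*(D(3) + E(-2, 0)))*(-1*9) + 14 = ((4*(-4)²)*(-7*3 + (0 + 2*(-2))))*(-1*9) + 14 = ((4*16)*(-21 + (0 - 4)))*(-9) + 14 = (64*(-21 - 4))*(-9) + 14 = (64*(-25))*(-9) + 14 = -1600*(-9) + 14 = 14400 + 14 = 14414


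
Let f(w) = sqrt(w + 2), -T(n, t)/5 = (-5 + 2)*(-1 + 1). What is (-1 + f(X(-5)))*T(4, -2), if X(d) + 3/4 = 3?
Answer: 0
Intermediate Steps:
X(d) = 9/4 (X(d) = -3/4 + 3 = 9/4)
T(n, t) = 0 (T(n, t) = -5*(-5 + 2)*(-1 + 1) = -(-15)*0 = -5*0 = 0)
f(w) = sqrt(2 + w)
(-1 + f(X(-5)))*T(4, -2) = (-1 + sqrt(2 + 9/4))*0 = (-1 + sqrt(17/4))*0 = (-1 + sqrt(17)/2)*0 = 0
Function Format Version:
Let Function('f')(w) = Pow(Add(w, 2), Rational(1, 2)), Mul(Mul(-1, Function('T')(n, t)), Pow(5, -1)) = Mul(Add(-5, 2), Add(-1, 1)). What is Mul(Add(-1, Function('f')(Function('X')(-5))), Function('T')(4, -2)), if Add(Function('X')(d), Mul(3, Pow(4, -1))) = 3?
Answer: 0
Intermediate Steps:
Function('X')(d) = Rational(9, 4) (Function('X')(d) = Add(Rational(-3, 4), 3) = Rational(9, 4))
Function('T')(n, t) = 0 (Function('T')(n, t) = Mul(-5, Mul(Add(-5, 2), Add(-1, 1))) = Mul(-5, Mul(-3, 0)) = Mul(-5, 0) = 0)
Function('f')(w) = Pow(Add(2, w), Rational(1, 2))
Mul(Add(-1, Function('f')(Function('X')(-5))), Function('T')(4, -2)) = Mul(Add(-1, Pow(Add(2, Rational(9, 4)), Rational(1, 2))), 0) = Mul(Add(-1, Pow(Rational(17, 4), Rational(1, 2))), 0) = Mul(Add(-1, Mul(Rational(1, 2), Pow(17, Rational(1, 2)))), 0) = 0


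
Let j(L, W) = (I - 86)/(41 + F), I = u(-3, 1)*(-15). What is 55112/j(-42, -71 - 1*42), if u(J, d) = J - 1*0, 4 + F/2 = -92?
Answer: 8321912/41 ≈ 2.0297e+5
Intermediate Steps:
F = -192 (F = -8 + 2*(-92) = -8 - 184 = -192)
u(J, d) = J (u(J, d) = J + 0 = J)
I = 45 (I = -3*(-15) = 45)
j(L, W) = 41/151 (j(L, W) = (45 - 86)/(41 - 192) = -41/(-151) = -41*(-1/151) = 41/151)
55112/j(-42, -71 - 1*42) = 55112/(41/151) = 55112*(151/41) = 8321912/41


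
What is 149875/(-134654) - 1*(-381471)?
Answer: 51366446159/134654 ≈ 3.8147e+5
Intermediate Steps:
149875/(-134654) - 1*(-381471) = 149875*(-1/134654) + 381471 = -149875/134654 + 381471 = 51366446159/134654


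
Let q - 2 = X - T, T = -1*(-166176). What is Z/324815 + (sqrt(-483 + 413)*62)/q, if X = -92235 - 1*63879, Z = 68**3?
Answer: 314432/324815 - 31*I*sqrt(70)/161144 ≈ 0.96803 - 0.0016095*I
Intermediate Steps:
T = 166176
Z = 314432
X = -156114 (X = -92235 - 63879 = -156114)
q = -322288 (q = 2 + (-156114 - 1*166176) = 2 + (-156114 - 166176) = 2 - 322290 = -322288)
Z/324815 + (sqrt(-483 + 413)*62)/q = 314432/324815 + (sqrt(-483 + 413)*62)/(-322288) = 314432*(1/324815) + (sqrt(-70)*62)*(-1/322288) = 314432/324815 + ((I*sqrt(70))*62)*(-1/322288) = 314432/324815 + (62*I*sqrt(70))*(-1/322288) = 314432/324815 - 31*I*sqrt(70)/161144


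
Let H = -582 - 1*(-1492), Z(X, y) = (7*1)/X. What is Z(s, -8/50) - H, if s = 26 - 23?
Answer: -2723/3 ≈ -907.67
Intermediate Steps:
s = 3
Z(X, y) = 7/X
H = 910 (H = -582 + 1492 = 910)
Z(s, -8/50) - H = 7/3 - 1*910 = 7*(⅓) - 910 = 7/3 - 910 = -2723/3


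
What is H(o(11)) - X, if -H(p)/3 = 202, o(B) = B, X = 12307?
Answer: -12913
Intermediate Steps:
H(p) = -606 (H(p) = -3*202 = -606)
H(o(11)) - X = -606 - 1*12307 = -606 - 12307 = -12913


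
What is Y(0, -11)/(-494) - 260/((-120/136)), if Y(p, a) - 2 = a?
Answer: 436723/1482 ≈ 294.69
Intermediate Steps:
Y(p, a) = 2 + a
Y(0, -11)/(-494) - 260/((-120/136)) = (2 - 11)/(-494) - 260/((-120/136)) = -9*(-1/494) - 260/((-120*1/136)) = 9/494 - 260/(-15/17) = 9/494 - 260*(-17/15) = 9/494 + 884/3 = 436723/1482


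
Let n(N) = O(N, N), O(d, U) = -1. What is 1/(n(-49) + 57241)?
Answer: 1/57240 ≈ 1.7470e-5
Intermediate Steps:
n(N) = -1
1/(n(-49) + 57241) = 1/(-1 + 57241) = 1/57240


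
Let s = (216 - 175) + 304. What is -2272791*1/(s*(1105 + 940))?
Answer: -32939/10225 ≈ -3.2214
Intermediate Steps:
s = 345 (s = 41 + 304 = 345)
-2272791*1/(s*(1105 + 940)) = -2272791*1/(345*(1105 + 940)) = -2272791/(2045*345) = -2272791/705525 = -2272791*1/705525 = -32939/10225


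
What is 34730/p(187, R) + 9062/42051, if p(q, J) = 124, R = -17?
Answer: 730777459/2607162 ≈ 280.30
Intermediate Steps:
34730/p(187, R) + 9062/42051 = 34730/124 + 9062/42051 = 34730*(1/124) + 9062*(1/42051) = 17365/62 + 9062/42051 = 730777459/2607162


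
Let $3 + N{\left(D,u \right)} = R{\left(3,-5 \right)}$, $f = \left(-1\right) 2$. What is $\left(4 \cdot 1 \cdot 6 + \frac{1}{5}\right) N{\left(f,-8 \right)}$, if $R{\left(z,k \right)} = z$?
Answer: $0$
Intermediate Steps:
$f = -2$
$N{\left(D,u \right)} = 0$ ($N{\left(D,u \right)} = -3 + 3 = 0$)
$\left(4 \cdot 1 \cdot 6 + \frac{1}{5}\right) N{\left(f,-8 \right)} = \left(4 \cdot 1 \cdot 6 + \frac{1}{5}\right) 0 = \left(4 \cdot 6 + \frac{1}{5}\right) 0 = \left(24 + \frac{1}{5}\right) 0 = \frac{121}{5} \cdot 0 = 0$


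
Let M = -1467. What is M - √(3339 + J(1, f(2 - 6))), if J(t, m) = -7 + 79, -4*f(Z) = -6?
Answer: -1467 - 3*√379 ≈ -1525.4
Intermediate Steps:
f(Z) = 3/2 (f(Z) = -¼*(-6) = 3/2)
J(t, m) = 72
M - √(3339 + J(1, f(2 - 6))) = -1467 - √(3339 + 72) = -1467 - √3411 = -1467 - 3*√379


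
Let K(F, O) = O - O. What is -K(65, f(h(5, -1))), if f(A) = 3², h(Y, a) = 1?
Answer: 0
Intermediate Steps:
f(A) = 9
K(F, O) = 0
-K(65, f(h(5, -1))) = -1*0 = 0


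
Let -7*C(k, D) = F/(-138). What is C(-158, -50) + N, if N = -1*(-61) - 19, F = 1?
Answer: 40573/966 ≈ 42.001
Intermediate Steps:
N = 42 (N = 61 - 19 = 42)
C(k, D) = 1/966 (C(k, D) = -1/(7*(-138)) = -(-1)/(7*138) = -⅐*(-1/138) = 1/966)
C(-158, -50) + N = 1/966 + 42 = 40573/966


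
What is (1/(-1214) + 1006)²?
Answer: 1491532166089/1473796 ≈ 1.0120e+6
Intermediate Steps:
(1/(-1214) + 1006)² = (-1/1214 + 1006)² = (1221283/1214)² = 1491532166089/1473796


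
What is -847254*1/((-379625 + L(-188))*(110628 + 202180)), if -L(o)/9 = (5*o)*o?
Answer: 423627/308132302420 ≈ 1.3748e-6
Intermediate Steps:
L(o) = -45*o² (L(o) = -9*5*o*o = -45*o²)
-847254*1/((-379625 + L(-188))*(110628 + 202180)) = -847254*1/((-379625 - 45*(-188)²)*(110628 + 202180)) = -847254*1/(312808*(-379625 - 45*35344)) = -847254*1/(312808*(-379625 - 1590480)) = -847254/(312808*(-1970105)) = -847254/(-616264604840) = -847254*(-1/616264604840) = 423627/308132302420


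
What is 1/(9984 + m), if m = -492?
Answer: 1/9492 ≈ 0.00010535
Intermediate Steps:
1/(9984 + m) = 1/(9984 - 492) = 1/9492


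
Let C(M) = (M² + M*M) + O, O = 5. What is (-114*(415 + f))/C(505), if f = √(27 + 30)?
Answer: -498/5369 - 6*√57/26845 ≈ -0.094442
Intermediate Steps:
f = √57 ≈ 7.5498
C(M) = 5 + 2*M² (C(M) = (M² + M*M) + 5 = (M² + M²) + 5 = 2*M² + 5 = 5 + 2*M²)
(-114*(415 + f))/C(505) = (-114*(415 + √57))/(5 + 2*505²) = (-47310 - 114*√57)/(5 + 2*255025) = (-47310 - 114*√57)/(5 + 510050) = (-47310 - 114*√57)/510055 = (-47310 - 114*√57)*(1/510055) = -498/5369 - 6*√57/26845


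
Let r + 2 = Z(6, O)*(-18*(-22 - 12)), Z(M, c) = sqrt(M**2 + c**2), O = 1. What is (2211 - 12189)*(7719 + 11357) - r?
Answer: -190340326 - 612*sqrt(37) ≈ -1.9034e+8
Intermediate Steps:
r = -2 + 612*sqrt(37) (r = -2 + sqrt(6**2 + 1**2)*(-18*(-22 - 12)) = -2 + sqrt(36 + 1)*(-18*(-34)) = -2 + sqrt(37)*612 = -2 + 612*sqrt(37) ≈ 3720.7)
(2211 - 12189)*(7719 + 11357) - r = (2211 - 12189)*(7719 + 11357) - (-2 + 612*sqrt(37)) = -9978*19076 + (2 - 612*sqrt(37)) = -190340328 + (2 - 612*sqrt(37)) = -190340326 - 612*sqrt(37)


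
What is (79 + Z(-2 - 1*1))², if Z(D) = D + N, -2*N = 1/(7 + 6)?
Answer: 3900625/676 ≈ 5770.2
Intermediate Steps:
N = -1/26 (N = -1/(2*(7 + 6)) = -½/13 = -½*1/13 = -1/26 ≈ -0.038462)
Z(D) = -1/26 + D (Z(D) = D - 1/26 = -1/26 + D)
(79 + Z(-2 - 1*1))² = (79 + (-1/26 + (-2 - 1*1)))² = (79 + (-1/26 + (-2 - 1)))² = (79 + (-1/26 - 3))² = (79 - 79/26)² = (1975/26)² = 3900625/676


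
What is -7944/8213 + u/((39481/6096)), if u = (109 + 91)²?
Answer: 2002344282936/324257453 ≈ 6175.2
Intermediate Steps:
u = 40000 (u = 200² = 40000)
-7944/8213 + u/((39481/6096)) = -7944/8213 + 40000/((39481/6096)) = -7944*1/8213 + 40000/((39481*(1/6096))) = -7944/8213 + 40000/(39481/6096) = -7944/8213 + 40000*(6096/39481) = -7944/8213 + 243840000/39481 = 2002344282936/324257453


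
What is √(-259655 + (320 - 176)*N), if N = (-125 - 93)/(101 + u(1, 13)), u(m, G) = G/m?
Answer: I*√93834863/19 ≈ 509.83*I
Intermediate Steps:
N = -109/57 (N = (-125 - 93)/(101 + 13/1) = -218/(101 + 13*1) = -218/(101 + 13) = -218/114 = -218*1/114 = -109/57 ≈ -1.9123)
√(-259655 + (320 - 176)*N) = √(-259655 + (320 - 176)*(-109/57)) = √(-259655 + 144*(-109/57)) = √(-259655 - 5232/19) = √(-4938677/19) = I*√93834863/19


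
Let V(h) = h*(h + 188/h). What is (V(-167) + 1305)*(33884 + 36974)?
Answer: 2081949756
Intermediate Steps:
(V(-167) + 1305)*(33884 + 36974) = ((188 + (-167)**2) + 1305)*(33884 + 36974) = ((188 + 27889) + 1305)*70858 = (28077 + 1305)*70858 = 29382*70858 = 2081949756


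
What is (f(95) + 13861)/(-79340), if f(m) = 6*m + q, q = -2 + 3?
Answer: -3608/19835 ≈ -0.18190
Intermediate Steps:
q = 1
f(m) = 1 + 6*m (f(m) = 6*m + 1 = 1 + 6*m)
(f(95) + 13861)/(-79340) = ((1 + 6*95) + 13861)/(-79340) = ((1 + 570) + 13861)*(-1/79340) = (571 + 13861)*(-1/79340) = 14432*(-1/79340) = -3608/19835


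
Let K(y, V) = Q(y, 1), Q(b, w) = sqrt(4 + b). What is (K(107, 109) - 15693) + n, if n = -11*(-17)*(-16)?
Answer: -18685 + sqrt(111) ≈ -18674.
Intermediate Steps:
K(y, V) = sqrt(4 + y)
n = -2992 (n = 187*(-16) = -2992)
(K(107, 109) - 15693) + n = (sqrt(4 + 107) - 15693) - 2992 = (sqrt(111) - 15693) - 2992 = (-15693 + sqrt(111)) - 2992 = -18685 + sqrt(111)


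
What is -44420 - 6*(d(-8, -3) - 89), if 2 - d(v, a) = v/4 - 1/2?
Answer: -43913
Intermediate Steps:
d(v, a) = 5/2 - v/4 (d(v, a) = 2 - (v/4 - 1/2) = 2 - (-1/2 + v/4) = 2 + (1/2 - v/4) = 5/2 - v/4)
-44420 - 6*(d(-8, -3) - 89) = -44420 - 6*((5/2 - 1/4*(-8)) - 89) = -44420 - 6*((5/2 + 2) - 89) = -44420 - 6*(9/2 - 89) = -44420 - 6*(-169/2) = -44420 + 507 = -43913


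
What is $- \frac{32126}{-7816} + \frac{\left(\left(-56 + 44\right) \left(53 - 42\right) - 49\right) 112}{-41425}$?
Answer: $\frac{744632751}{161888900} \approx 4.5997$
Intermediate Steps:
$- \frac{32126}{-7816} + \frac{\left(\left(-56 + 44\right) \left(53 - 42\right) - 49\right) 112}{-41425} = \left(-32126\right) \left(- \frac{1}{7816}\right) + \left(\left(-12\right) 11 - 49\right) 112 \left(- \frac{1}{41425}\right) = \frac{16063}{3908} + \left(-132 - 49\right) 112 \left(- \frac{1}{41425}\right) = \frac{16063}{3908} + \left(-181\right) 112 \left(- \frac{1}{41425}\right) = \frac{16063}{3908} - - \frac{20272}{41425} = \frac{16063}{3908} + \frac{20272}{41425} = \frac{744632751}{161888900}$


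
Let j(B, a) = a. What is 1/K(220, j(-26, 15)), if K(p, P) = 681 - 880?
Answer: -1/199 ≈ -0.0050251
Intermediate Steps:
K(p, P) = -199
1/K(220, j(-26, 15)) = 1/(-199) = -1/199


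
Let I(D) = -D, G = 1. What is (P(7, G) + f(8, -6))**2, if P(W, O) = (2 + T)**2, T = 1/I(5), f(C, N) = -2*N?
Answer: 145161/625 ≈ 232.26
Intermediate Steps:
T = -1/5 (T = 1/(-1*5) = 1/(-5) = -1/5 ≈ -0.20000)
P(W, O) = 81/25 (P(W, O) = (2 - 1/5)**2 = (9/5)**2 = 81/25)
(P(7, G) + f(8, -6))**2 = (81/25 - 2*(-6))**2 = (81/25 + 12)**2 = (381/25)**2 = 145161/625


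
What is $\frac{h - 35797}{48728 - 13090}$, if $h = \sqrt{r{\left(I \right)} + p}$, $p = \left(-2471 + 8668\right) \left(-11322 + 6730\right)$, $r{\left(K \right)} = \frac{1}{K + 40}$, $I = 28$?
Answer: $- \frac{35797}{35638} + \frac{i \sqrt{32895857327}}{1211692} \approx -1.0045 + 0.14969 i$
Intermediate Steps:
$r{\left(K \right)} = \frac{1}{40 + K}$
$p = -28456624$ ($p = 6197 \left(-4592\right) = -28456624$)
$h = \frac{i \sqrt{32895857327}}{34}$ ($h = \sqrt{\frac{1}{40 + 28} - 28456624} = \sqrt{\frac{1}{68} - 28456624} = \sqrt{- \frac{1935050431}{68}} = \frac{i \sqrt{32895857327}}{34} \approx 5334.5 i$)
$\frac{h - 35797}{48728 - 13090} = \frac{\frac{i \sqrt{32895857327}}{34} - 35797}{48728 - 13090} = \frac{-35797 + \frac{i \sqrt{32895857327}}{34}}{35638} = \left(-35797 + \frac{i \sqrt{32895857327}}{34}\right) \frac{1}{35638} = - \frac{35797}{35638} + \frac{i \sqrt{32895857327}}{1211692}$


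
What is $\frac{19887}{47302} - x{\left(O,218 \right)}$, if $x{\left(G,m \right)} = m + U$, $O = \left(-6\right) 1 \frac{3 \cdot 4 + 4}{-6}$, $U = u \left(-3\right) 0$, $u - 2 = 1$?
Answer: $- \frac{10291949}{47302} \approx -217.58$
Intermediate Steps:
$u = 3$ ($u = 2 + 1 = 3$)
$U = 0$ ($U = 3 \left(-3\right) 0 = \left(-9\right) 0 = 0$)
$O = 16$ ($O = - 6 \left(12 + 4\right) \left(- \frac{1}{6}\right) = - 6 \cdot 16 \left(- \frac{1}{6}\right) = \left(-6\right) \left(- \frac{8}{3}\right) = 16$)
$x{\left(G,m \right)} = m$ ($x{\left(G,m \right)} = m + 0 = m$)
$\frac{19887}{47302} - x{\left(O,218 \right)} = \frac{19887}{47302} - 218 = - \frac{10291949}{47302}$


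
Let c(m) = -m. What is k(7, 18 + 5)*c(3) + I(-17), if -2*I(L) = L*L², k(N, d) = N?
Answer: 4871/2 ≈ 2435.5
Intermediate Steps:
I(L) = -L³/2 (I(L) = -L*L²/2 = -L³/2)
k(7, 18 + 5)*c(3) + I(-17) = 7*(-1*3) - ½*(-17)³ = 7*(-3) - ½*(-4913) = -21 + 4913/2 = 4871/2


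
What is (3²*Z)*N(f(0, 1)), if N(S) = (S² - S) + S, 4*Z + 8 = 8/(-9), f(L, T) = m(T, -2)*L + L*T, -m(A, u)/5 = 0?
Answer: 0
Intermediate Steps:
m(A, u) = 0 (m(A, u) = -5*0 = 0)
f(L, T) = L*T (f(L, T) = 0*L + L*T = 0 + L*T = L*T)
Z = -20/9 (Z = -2 + (8/(-9))/4 = -2 + (8*(-⅑))/4 = -2 + (¼)*(-8/9) = -2 - 2/9 = -20/9 ≈ -2.2222)
N(S) = S²
(3²*Z)*N(f(0, 1)) = (3²*(-20/9))*(0*1)² = (9*(-20/9))*0² = -20*0 = 0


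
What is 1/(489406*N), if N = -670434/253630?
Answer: -126815/164057211102 ≈ -7.7299e-7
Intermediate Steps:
N = -335217/126815 (N = -670434*1/253630 = -335217/126815 ≈ -2.6434)
1/(489406*N) = 1/(489406*(-335217/126815)) = (1/489406)*(-126815/335217) = -126815/164057211102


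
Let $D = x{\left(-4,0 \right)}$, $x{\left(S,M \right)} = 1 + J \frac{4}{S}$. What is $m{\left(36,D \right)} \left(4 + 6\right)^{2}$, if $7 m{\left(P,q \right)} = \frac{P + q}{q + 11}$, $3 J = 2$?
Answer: $\frac{5450}{119} \approx 45.798$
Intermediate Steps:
$J = \frac{2}{3}$ ($J = \frac{1}{3} \cdot 2 = \frac{2}{3} \approx 0.66667$)
$x{\left(S,M \right)} = 1 + \frac{8}{3 S}$ ($x{\left(S,M \right)} = 1 + \frac{2 \frac{4}{S}}{3} = 1 + \frac{8}{3 S}$)
$D = \frac{1}{3}$ ($D = \frac{\frac{8}{3} - 4}{-4} = \left(- \frac{1}{4}\right) \left(- \frac{4}{3}\right) = \frac{1}{3} \approx 0.33333$)
$m{\left(P,q \right)} = \frac{P + q}{7 \left(11 + q\right)}$ ($m{\left(P,q \right)} = \frac{\left(P + q\right) \frac{1}{q + 11}}{7} = \frac{\left(P + q\right) \frac{1}{11 + q}}{7} = \frac{\frac{1}{11 + q} \left(P + q\right)}{7} = \frac{P + q}{7 \left(11 + q\right)}$)
$m{\left(36,D \right)} \left(4 + 6\right)^{2} = \frac{36 + \frac{1}{3}}{7 \left(11 + \frac{1}{3}\right)} \left(4 + 6\right)^{2} = \frac{1}{7} \frac{1}{\frac{34}{3}} \cdot \frac{109}{3} \cdot 10^{2} = \frac{1}{7} \cdot \frac{3}{34} \cdot \frac{109}{3} \cdot 100 = \frac{109}{238} \cdot 100 = \frac{5450}{119}$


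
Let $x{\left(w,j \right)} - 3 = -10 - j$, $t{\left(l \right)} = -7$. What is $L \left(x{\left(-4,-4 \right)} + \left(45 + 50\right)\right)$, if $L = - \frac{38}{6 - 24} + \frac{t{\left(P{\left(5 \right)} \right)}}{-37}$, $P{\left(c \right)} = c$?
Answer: $\frac{70472}{333} \approx 211.63$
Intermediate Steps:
$x{\left(w,j \right)} = -7 - j$ ($x{\left(w,j \right)} = 3 - \left(10 + j\right) = -7 - j$)
$L = \frac{766}{333}$ ($L = - \frac{38}{6 - 24} - \frac{7}{-37} = - \frac{38}{6 - 24} - - \frac{7}{37} = - \frac{38}{-18} + \frac{7}{37} = \left(-38\right) \left(- \frac{1}{18}\right) + \frac{7}{37} = \frac{19}{9} + \frac{7}{37} = \frac{766}{333} \approx 2.3003$)
$L \left(x{\left(-4,-4 \right)} + \left(45 + 50\right)\right) = \frac{766 \left(\left(-7 - -4\right) + \left(45 + 50\right)\right)}{333} = \frac{766 \left(\left(-7 + 4\right) + 95\right)}{333} = \frac{766 \left(-3 + 95\right)}{333} = \frac{766}{333} \cdot 92 = \frac{70472}{333}$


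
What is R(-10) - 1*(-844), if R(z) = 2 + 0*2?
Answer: 846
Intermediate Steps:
R(z) = 2 (R(z) = 2 + 0 = 2)
R(-10) - 1*(-844) = 2 - 1*(-844) = 2 + 844 = 846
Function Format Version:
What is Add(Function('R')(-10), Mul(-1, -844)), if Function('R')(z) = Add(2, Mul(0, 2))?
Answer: 846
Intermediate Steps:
Function('R')(z) = 2 (Function('R')(z) = Add(2, 0) = 2)
Add(Function('R')(-10), Mul(-1, -844)) = Add(2, Mul(-1, -844)) = Add(2, 844) = 846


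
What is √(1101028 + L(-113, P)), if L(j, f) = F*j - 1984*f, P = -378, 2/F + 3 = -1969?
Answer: √1799515463498/986 ≈ 1360.5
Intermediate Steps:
F = -1/986 (F = 2/(-3 - 1969) = 2/(-1972) = 2*(-1/1972) = -1/986 ≈ -0.0010142)
L(j, f) = -1984*f - j/986 (L(j, f) = -j/986 - 1984*f = -1984*f - j/986)
√(1101028 + L(-113, P)) = √(1101028 + (-1984*(-378) - 1/986*(-113))) = √(1101028 + (749952 + 113/986)) = √(1101028 + 739452785/986) = √(1825066393/986) = √1799515463498/986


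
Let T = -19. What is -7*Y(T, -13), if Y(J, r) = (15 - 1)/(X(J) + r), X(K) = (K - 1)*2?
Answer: 98/53 ≈ 1.8491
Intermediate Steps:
X(K) = -2 + 2*K (X(K) = (-1 + K)*2 = -2 + 2*K)
Y(J, r) = 14/(-2 + r + 2*J) (Y(J, r) = (15 - 1)/((-2 + 2*J) + r) = 14/(-2 + r + 2*J))
-7*Y(T, -13) = -98/(-2 - 13 + 2*(-19)) = -98/(-2 - 13 - 38) = -98/(-53) = -98*(-1)/53 = -7*(-14/53) = 98/53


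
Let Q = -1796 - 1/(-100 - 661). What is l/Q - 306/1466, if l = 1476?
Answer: -344148501/333943805 ≈ -1.0306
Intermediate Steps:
Q = -1366755/761 (Q = -1796 - 1/(-761) = -1796 - 1*(-1/761) = -1796 + 1/761 = -1366755/761 ≈ -1796.0)
l/Q - 306/1466 = 1476/(-1366755/761) - 306/1466 = 1476*(-761/1366755) - 306*1/1466 = -374412/455585 - 153/733 = -344148501/333943805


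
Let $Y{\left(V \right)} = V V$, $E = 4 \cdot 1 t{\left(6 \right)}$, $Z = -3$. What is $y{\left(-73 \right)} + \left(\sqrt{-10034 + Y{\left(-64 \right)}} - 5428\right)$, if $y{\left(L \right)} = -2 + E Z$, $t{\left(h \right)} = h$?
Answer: $-5502 + i \sqrt{5938} \approx -5502.0 + 77.058 i$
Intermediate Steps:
$E = 24$ ($E = 4 \cdot 1 \cdot 6 = 4 \cdot 6 = 24$)
$y{\left(L \right)} = -74$ ($y{\left(L \right)} = -2 + 24 \left(-3\right) = -2 - 72 = -74$)
$Y{\left(V \right)} = V^{2}$
$y{\left(-73 \right)} + \left(\sqrt{-10034 + Y{\left(-64 \right)}} - 5428\right) = -74 - \left(5428 - \sqrt{-10034 + \left(-64\right)^{2}}\right) = -74 - \left(5428 - \sqrt{-10034 + 4096}\right) = -74 - \left(5428 - \sqrt{-5938}\right) = -74 - \left(5428 - i \sqrt{5938}\right) = -5502 + i \sqrt{5938}$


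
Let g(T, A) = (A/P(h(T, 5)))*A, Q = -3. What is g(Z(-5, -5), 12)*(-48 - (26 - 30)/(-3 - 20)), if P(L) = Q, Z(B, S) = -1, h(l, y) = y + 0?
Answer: 53184/23 ≈ 2312.3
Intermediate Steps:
h(l, y) = y
P(L) = -3
g(T, A) = -A²/3 (g(T, A) = (A/(-3))*A = (A*(-⅓))*A = (-A/3)*A = -A²/3)
g(Z(-5, -5), 12)*(-48 - (26 - 30)/(-3 - 20)) = (-⅓*12²)*(-48 - (26 - 30)/(-3 - 20)) = (-⅓*144)*(-48 - (-4)/(-23)) = -48*(-48 - (-4)*(-1)/23) = -48*(-48 - 1*4/23) = -48*(-48 - 4/23) = -48*(-1108/23) = 53184/23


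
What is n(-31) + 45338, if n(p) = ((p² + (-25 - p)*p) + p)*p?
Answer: 22274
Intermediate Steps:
n(p) = p*(p + p² + p*(-25 - p)) (n(p) = ((p² + p*(-25 - p)) + p)*p = (p + p² + p*(-25 - p))*p = p*(p + p² + p*(-25 - p)))
n(-31) + 45338 = -24*(-31)² + 45338 = -24*961 + 45338 = -23064 + 45338 = 22274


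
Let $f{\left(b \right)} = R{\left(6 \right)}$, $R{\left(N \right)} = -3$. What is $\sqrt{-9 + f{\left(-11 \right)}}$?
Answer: $2 i \sqrt{3} \approx 3.4641 i$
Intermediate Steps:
$f{\left(b \right)} = -3$
$\sqrt{-9 + f{\left(-11 \right)}} = \sqrt{-9 - 3} = \sqrt{-12} = 2 i \sqrt{3}$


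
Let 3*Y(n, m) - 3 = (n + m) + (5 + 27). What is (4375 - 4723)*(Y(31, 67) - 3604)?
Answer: 1238764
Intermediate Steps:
Y(n, m) = 35/3 + m/3 + n/3 (Y(n, m) = 1 + ((n + m) + (5 + 27))/3 = 1 + ((m + n) + 32)/3 = 1 + (32 + m + n)/3 = 1 + (32/3 + m/3 + n/3) = 35/3 + m/3 + n/3)
(4375 - 4723)*(Y(31, 67) - 3604) = (4375 - 4723)*((35/3 + (⅓)*67 + (⅓)*31) - 3604) = -348*((35/3 + 67/3 + 31/3) - 3604) = -348*(133/3 - 3604) = -348*(-10679/3) = 1238764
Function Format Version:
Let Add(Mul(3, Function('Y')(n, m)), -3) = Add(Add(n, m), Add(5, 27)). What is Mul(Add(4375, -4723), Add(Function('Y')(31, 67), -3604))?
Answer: 1238764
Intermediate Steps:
Function('Y')(n, m) = Add(Rational(35, 3), Mul(Rational(1, 3), m), Mul(Rational(1, 3), n)) (Function('Y')(n, m) = Add(1, Mul(Rational(1, 3), Add(Add(n, m), Add(5, 27)))) = Add(1, Mul(Rational(1, 3), Add(Add(m, n), 32))) = Add(1, Mul(Rational(1, 3), Add(32, m, n))) = Add(1, Add(Rational(32, 3), Mul(Rational(1, 3), m), Mul(Rational(1, 3), n))) = Add(Rational(35, 3), Mul(Rational(1, 3), m), Mul(Rational(1, 3), n)))
Mul(Add(4375, -4723), Add(Function('Y')(31, 67), -3604)) = Mul(Add(4375, -4723), Add(Add(Rational(35, 3), Mul(Rational(1, 3), 67), Mul(Rational(1, 3), 31)), -3604)) = Mul(-348, Add(Add(Rational(35, 3), Rational(67, 3), Rational(31, 3)), -3604)) = Mul(-348, Add(Rational(133, 3), -3604)) = Mul(-348, Rational(-10679, 3)) = 1238764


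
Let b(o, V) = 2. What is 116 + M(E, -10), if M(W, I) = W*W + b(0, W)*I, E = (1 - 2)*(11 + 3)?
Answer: 292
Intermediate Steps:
E = -14 (E = -1*14 = -14)
M(W, I) = W² + 2*I (M(W, I) = W*W + 2*I = W² + 2*I)
116 + M(E, -10) = 116 + ((-14)² + 2*(-10)) = 116 + (196 - 20) = 116 + 176 = 292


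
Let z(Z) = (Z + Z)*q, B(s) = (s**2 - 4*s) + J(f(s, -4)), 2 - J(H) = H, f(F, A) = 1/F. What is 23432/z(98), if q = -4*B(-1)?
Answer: -2929/784 ≈ -3.7360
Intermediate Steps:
J(H) = 2 - H
B(s) = 2 + s**2 - 1/s - 4*s (B(s) = (s**2 - 4*s) + (2 - 1/s) = 2 + s**2 - 1/s - 4*s)
q = -32 (q = -4*(2 + (-1)**2 - 1/(-1) - 4*(-1)) = -4*(2 + 1 - 1*(-1) + 4) = -4*(2 + 1 + 1 + 4) = -4*8 = -32)
z(Z) = -64*Z (z(Z) = (Z + Z)*(-32) = (2*Z)*(-32) = -64*Z)
23432/z(98) = 23432/((-64*98)) = 23432/(-6272) = 23432*(-1/6272) = -2929/784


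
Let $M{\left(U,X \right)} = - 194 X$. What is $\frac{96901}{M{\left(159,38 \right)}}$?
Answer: $- \frac{96901}{7372} \approx -13.144$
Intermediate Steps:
$\frac{96901}{M{\left(159,38 \right)}} = \frac{96901}{\left(-194\right) 38} = \frac{96901}{-7372} = 96901 \left(- \frac{1}{7372}\right) = - \frac{96901}{7372}$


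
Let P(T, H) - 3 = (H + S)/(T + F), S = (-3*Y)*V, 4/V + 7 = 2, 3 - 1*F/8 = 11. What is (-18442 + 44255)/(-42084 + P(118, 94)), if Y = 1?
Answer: -3484755/5680694 ≈ -0.61344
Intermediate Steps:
F = -64 (F = 24 - 8*11 = 24 - 88 = -64)
V = -4/5 (V = 4/(-7 + 2) = 4/(-5) = 4*(-1/5) = -4/5 ≈ -0.80000)
S = 12/5 (S = -3*1*(-4/5) = -3*(-4/5) = 12/5 ≈ 2.4000)
P(T, H) = 3 + (12/5 + H)/(-64 + T) (P(T, H) = 3 + (H + 12/5)/(T - 64) = 3 + (12/5 + H)/(-64 + T))
(-18442 + 44255)/(-42084 + P(118, 94)) = (-18442 + 44255)/(-42084 + (-948/5 + 94 + 3*118)/(-64 + 118)) = 25813/(-42084 + (-948/5 + 94 + 354)/54) = 25813/(-42084 + (1/54)*(1292/5)) = 25813/(-42084 + 646/135) = 25813/(-5680694/135) = 25813*(-135/5680694) = -3484755/5680694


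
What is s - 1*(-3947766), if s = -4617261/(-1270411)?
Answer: 5015289969087/1270411 ≈ 3.9478e+6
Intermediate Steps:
s = 4617261/1270411 (s = -4617261*(-1/1270411) = 4617261/1270411 ≈ 3.6345)
s - 1*(-3947766) = 4617261/1270411 - 1*(-3947766) = 4617261/1270411 + 3947766 = 5015289969087/1270411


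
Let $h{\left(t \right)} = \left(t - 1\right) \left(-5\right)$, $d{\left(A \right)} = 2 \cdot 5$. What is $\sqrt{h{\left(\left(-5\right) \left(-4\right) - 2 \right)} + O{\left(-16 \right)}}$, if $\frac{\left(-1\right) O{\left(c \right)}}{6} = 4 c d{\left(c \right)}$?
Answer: $\sqrt{3755} \approx 61.278$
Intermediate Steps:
$d{\left(A \right)} = 10$
$O{\left(c \right)} = - 240 c$ ($O{\left(c \right)} = - 6 \cdot 4 c 10 = - 6 \cdot 40 c = - 240 c$)
$h{\left(t \right)} = 5 - 5 t$ ($h{\left(t \right)} = \left(-1 + t\right) \left(-5\right) = 5 - 5 t$)
$\sqrt{h{\left(\left(-5\right) \left(-4\right) - 2 \right)} + O{\left(-16 \right)}} = \sqrt{\left(5 - 5 \left(\left(-5\right) \left(-4\right) - 2\right)\right) - -3840} = \sqrt{\left(5 - 5 \left(20 - 2\right)\right) + 3840} = \sqrt{\left(5 - 90\right) + 3840} = \sqrt{-85 + 3840} = \sqrt{3755}$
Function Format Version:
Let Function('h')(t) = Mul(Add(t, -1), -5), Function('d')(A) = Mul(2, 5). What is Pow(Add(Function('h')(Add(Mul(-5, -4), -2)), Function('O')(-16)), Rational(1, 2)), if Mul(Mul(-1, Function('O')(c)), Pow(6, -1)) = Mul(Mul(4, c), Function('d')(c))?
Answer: Pow(3755, Rational(1, 2)) ≈ 61.278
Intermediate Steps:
Function('d')(A) = 10
Function('O')(c) = Mul(-240, c) (Function('O')(c) = Mul(-6, Mul(Mul(4, c), 10)) = Mul(-6, Mul(40, c)) = Mul(-240, c))
Function('h')(t) = Add(5, Mul(-5, t)) (Function('h')(t) = Mul(Add(-1, t), -5) = Add(5, Mul(-5, t)))
Pow(Add(Function('h')(Add(Mul(-5, -4), -2)), Function('O')(-16)), Rational(1, 2)) = Pow(Add(Add(5, Mul(-5, Add(Mul(-5, -4), -2))), Mul(-240, -16)), Rational(1, 2)) = Pow(Add(Add(5, Mul(-5, Add(20, -2))), 3840), Rational(1, 2)) = Pow(Add(Add(5, Mul(-5, 18)), 3840), Rational(1, 2)) = Pow(Add(Add(5, -90), 3840), Rational(1, 2)) = Pow(Add(-85, 3840), Rational(1, 2)) = Pow(3755, Rational(1, 2))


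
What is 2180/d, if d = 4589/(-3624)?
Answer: -7900320/4589 ≈ -1721.6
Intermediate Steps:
d = -4589/3624 (d = 4589*(-1/3624) = -4589/3624 ≈ -1.2663)
2180/d = 2180/(-4589/3624) = 2180*(-3624/4589) = -7900320/4589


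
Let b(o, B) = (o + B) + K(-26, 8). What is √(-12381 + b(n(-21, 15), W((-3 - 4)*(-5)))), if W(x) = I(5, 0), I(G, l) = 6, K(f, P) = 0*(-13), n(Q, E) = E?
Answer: 2*I*√3090 ≈ 111.18*I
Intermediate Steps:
K(f, P) = 0
W(x) = 6
b(o, B) = B + o (b(o, B) = (o + B) + 0 = (B + o) + 0 = B + o)
√(-12381 + b(n(-21, 15), W((-3 - 4)*(-5)))) = √(-12381 + (6 + 15)) = √(-12381 + 21) = √(-12360) = 2*I*√3090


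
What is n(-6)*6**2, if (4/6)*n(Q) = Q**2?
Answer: 1944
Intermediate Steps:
n(Q) = 3*Q**2/2
n(-6)*6**2 = ((3/2)*(-6)**2)*6**2 = ((3/2)*36)*36 = 54*36 = 1944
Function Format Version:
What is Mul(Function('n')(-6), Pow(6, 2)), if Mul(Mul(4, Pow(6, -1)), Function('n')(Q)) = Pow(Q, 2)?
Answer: 1944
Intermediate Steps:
Function('n')(Q) = Mul(Rational(3, 2), Pow(Q, 2))
Mul(Function('n')(-6), Pow(6, 2)) = Mul(Mul(Rational(3, 2), Pow(-6, 2)), Pow(6, 2)) = Mul(Mul(Rational(3, 2), 36), 36) = Mul(54, 36) = 1944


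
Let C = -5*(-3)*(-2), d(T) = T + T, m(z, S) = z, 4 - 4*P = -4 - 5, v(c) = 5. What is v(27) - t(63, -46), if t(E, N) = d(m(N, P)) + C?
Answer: 127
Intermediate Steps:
P = 13/4 (P = 1 - (-4 - 5)/4 = 1 - 1/4*(-9) = 1 + 9/4 = 13/4 ≈ 3.2500)
d(T) = 2*T
C = -30 (C = 15*(-2) = -30)
t(E, N) = -30 + 2*N (t(E, N) = 2*N - 30 = -30 + 2*N)
v(27) - t(63, -46) = 5 - (-30 + 2*(-46)) = 5 - (-30 - 92) = 5 - 1*(-122) = 5 + 122 = 127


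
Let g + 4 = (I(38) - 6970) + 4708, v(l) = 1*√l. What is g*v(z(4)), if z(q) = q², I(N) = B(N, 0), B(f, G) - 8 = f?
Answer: -8880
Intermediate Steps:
B(f, G) = 8 + f
I(N) = 8 + N
v(l) = √l
g = -2220 (g = -4 + (((8 + 38) - 6970) + 4708) = -4 + ((46 - 6970) + 4708) = -4 + (-6924 + 4708) = -4 - 2216 = -2220)
g*v(z(4)) = -2220*√(4²) = -2220*√16 = -2220*4 = -8880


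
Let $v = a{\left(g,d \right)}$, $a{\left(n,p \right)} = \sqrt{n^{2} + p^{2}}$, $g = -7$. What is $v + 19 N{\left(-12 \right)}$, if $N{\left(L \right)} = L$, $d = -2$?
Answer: $-228 + \sqrt{53} \approx -220.72$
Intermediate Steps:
$v = \sqrt{53}$ ($v = \sqrt{\left(-7\right)^{2} + \left(-2\right)^{2}} = \sqrt{49 + 4} = \sqrt{53} \approx 7.2801$)
$v + 19 N{\left(-12 \right)} = \sqrt{53} + 19 \left(-12\right) = \sqrt{53} - 228 = -228 + \sqrt{53}$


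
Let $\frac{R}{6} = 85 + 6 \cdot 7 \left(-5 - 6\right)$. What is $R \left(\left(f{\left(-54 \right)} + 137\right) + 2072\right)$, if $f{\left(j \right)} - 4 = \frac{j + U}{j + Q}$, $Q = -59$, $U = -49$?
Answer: $- \frac{565889064}{113} \approx -5.0079 \cdot 10^{6}$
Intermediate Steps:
$f{\left(j \right)} = 4 + \frac{-49 + j}{-59 + j}$ ($f{\left(j \right)} = 4 + \frac{j - 49}{j - 59} = 4 + \frac{-49 + j}{-59 + j}$)
$R = -2262$ ($R = 6 \left(85 + 6 \cdot 7 \left(-5 - 6\right)\right) = 6 \left(85 + 42 \left(-5 - 6\right)\right) = 6 \left(85 + 42 \left(-11\right)\right) = 6 \left(85 - 462\right) = 6 \left(-377\right) = -2262$)
$R \left(\left(f{\left(-54 \right)} + 137\right) + 2072\right) = - 2262 \left(\left(\frac{5 \left(-57 - 54\right)}{-59 - 54} + 137\right) + 2072\right) = - 2262 \left(\left(5 \frac{1}{-113} \left(-111\right) + 137\right) + 2072\right) = - 2262 \left(\left(5 \left(- \frac{1}{113}\right) \left(-111\right) + 137\right) + 2072\right) = - 2262 \left(\left(\frac{555}{113} + 137\right) + 2072\right) = - 2262 \left(\frac{16036}{113} + 2072\right) = \left(-2262\right) \frac{250172}{113} = - \frac{565889064}{113}$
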